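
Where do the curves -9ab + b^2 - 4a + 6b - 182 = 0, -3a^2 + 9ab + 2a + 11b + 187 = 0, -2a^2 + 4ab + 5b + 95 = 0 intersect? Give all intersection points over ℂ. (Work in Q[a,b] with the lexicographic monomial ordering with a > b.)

Compute a lex Gröbner basis by Buchberger's algorithm.
f_1 = -9ab - 4a + b^2 + 6b - 182, LT = ab.
f_2 = -3a^2 + 9ab + 2a + 11b + 187, LT = a^2.
f_3 = -2a^2 + 4ab + 5b + 95, LT = a^2.

S(f_1,f_2): lcm = a^2b. S = 4/9a^2 + 26/9ab^2 + 182/9a + 11/3b^2 + 187/3b.
  leading term a^2: subtract (-4/27)·f_2 from 4/9a^2 + 26/9ab^2 + 182/9a + 11/3b^2 + 187/3b → 26/9ab^2 + 4/3ab + 554/27a + 11/3b^2 + 1727/27b + 748/27
  leading term ab^2: subtract (-26/81b)·f_1 from 26/9ab^2 + 4/3ab + 554/27a + 11/3b^2 + 1727/27b + 748/27 → 4/81ab + 554/27a + 26/81b^3 + 151/27b^2 + 449/81b + 748/27
  leading term ab: subtract (-4/729)·f_1 from 4/81ab + 554/27a + 26/81b^3 + 151/27b^2 + 449/81b + 748/27 → 14942/729a + 26/81b^3 + 4081/729b^2 + 1355/243b + 19468/729
  leading term a: no divisor's leading term divides it; move 14942/729a to the remainder.
  leading term b^3: no divisor's leading term divides it; move 26/81b^3 to the remainder.
  leading term b^2: no divisor's leading term divides it; move 4081/729b^2 to the remainder.
  leading term b: no divisor's leading term divides it; move 1355/243b to the remainder.
  leading term 1: no divisor's leading term divides it; move 19468/729 to the remainder.
  remainder 14942/729a + 26/81b^3 + 4081/729b^2 + 1355/243b + 19468/729 ≠ 0; add h_4 = 14942/729a + 26/81b^3 + 4081/729b^2 + 1355/243b + 19468/729 to the basis.

S(f_1,f_3): lcm = a^2b. S = 4/9a^2 + 17/9ab^2 - 2/3ab + 182/9a + 5/2b^2 + 95/2b.
  leading term a^2: subtract (-4/27)·f_2 from 4/9a^2 + 17/9ab^2 - 2/3ab + 182/9a + 5/2b^2 + 95/2b → 17/9ab^2 + 2/3ab + 554/27a + 5/2b^2 + 2653/54b + 748/27
  leading term ab^2: subtract (-17/81b)·f_1 from 17/9ab^2 + 2/3ab + 554/27a + 5/2b^2 + 2653/54b + 748/27 → -14/81ab + 554/27a + 17/81b^3 + 203/54b^2 + 1771/162b + 748/27
  leading term ab: subtract (14/729)·f_1 from -14/81ab + 554/27a + 17/81b^3 + 203/54b^2 + 1771/162b + 748/27 → 15014/729a + 17/81b^3 + 5453/1458b^2 + 5257/486b + 22744/729
  leading term a: subtract (7507/7471)·h_4 from 15014/729a + 17/81b^3 + 5453/1458b^2 + 5257/486b + 22744/729 → -2525/22413b^3 - 84497/44826b^2 + 233717/44826b + 1052/241
  leading term b^3: no divisor's leading term divides it; move -2525/22413b^3 to the remainder.
  leading term b^2: no divisor's leading term divides it; move -84497/44826b^2 to the remainder.
  leading term b: no divisor's leading term divides it; move 233717/44826b to the remainder.
  leading term 1: no divisor's leading term divides it; move 1052/241 to the remainder.
  remainder -2525/22413b^3 - 84497/44826b^2 + 233717/44826b + 1052/241 ≠ 0; add h_5 = -2525/22413b^3 - 84497/44826b^2 + 233717/44826b + 1052/241 to the basis.

S(f_2,f_3): lcm = a^2. S = -ab - 2/3a - 7/6b - 89/6.
  leading term ab: subtract (1/9)·f_1 from -ab - 2/3a - 7/6b - 89/6 → -2/9a - 1/9b^2 - 11/6b + 97/18
  leading term a: subtract (-81/7471)·h_4 from -2/9a - 1/9b^2 - 11/6b + 97/18 → 26/7471b^3 - 1130/22413b^2 - 79471/44826b + 2737/482
  leading term b^3: subtract (-78/2525)·h_5 from 26/7471b^3 - 1130/22413b^2 - 79471/44826b + 2737/482 → -823/7575b^2 - 24419/15150b + 29357/5050
  leading term b^2: no divisor's leading term divides it; move -823/7575b^2 to the remainder.
  leading term b: no divisor's leading term divides it; move -24419/15150b to the remainder.
  leading term 1: no divisor's leading term divides it; move 29357/5050 to the remainder.
  remainder -823/7575b^2 - 24419/15150b + 29357/5050 ≠ 0; add h_6 = -823/7575b^2 - 24419/15150b + 29357/5050 to the basis.

S(f_1,h_4): lcm = ab. S = 4/9a - 117/7471b^4 - 4081/14942b^3 - 51527/134478b^2 - 1424/723b + 182/9.
  leading term a: subtract (162/7471)·h_4 from 4/9a - 117/7471b^4 - 4081/14942b^3 - 51527/134478b^2 - 1424/723b + 182/9 → -117/7471b^4 - 135/482b^3 - 7539/14942b^2 - 15618/7471b + 4734/241
  leading term b^4: subtract (351/2525b)·h_5 from -117/7471b^4 - 135/482b^3 - 7539/14942b^2 - 15618/7471b + 4734/241 → -340488/18864275b^3 - 23190432/18864275b^2 - 50882262/18864275b + 4734/241
  leading term b^3: subtract (1021464/6375625)·h_5 from -340488/18864275b^3 - 23190432/18864275b^2 - 50882262/18864275b + 4734/241 → -5912292/6375625b^2 - 22522638/6375625b + 120778542/6375625
  leading term b^2: subtract (17736876/2078075)·h_6 from -5912292/6375625b^2 - 22522638/6375625b + 120778542/6375625 → 21247524/2078075b - 63742572/2078075
  leading term b: no divisor's leading term divides it; move 21247524/2078075b to the remainder.
  leading term 1: no divisor's leading term divides it; move -63742572/2078075 to the remainder.
  remainder 21247524/2078075b - 63742572/2078075 ≠ 0; add h_7 = 21247524/2078075b - 63742572/2078075 to the basis.

The other S-polynomials (S(f_2,h_4), S(f_3,h_4), S(f_1,h_5), S(f_2,h_5), S(f_3,h_5), S(h_4,h_5), S(f_1,h_6), S(f_2,h_6), S(f_3,h_6), S(h_4,h_6), S(h_5,h_6), S(f_1,h_7), S(f_2,h_7), S(f_3,h_7), S(h_4,h_7), S(h_5,h_7), S(h_6,h_7)) all reduce to 0 modulo the current basis, so we have a Gröbner basis.
Inter-reduce: drop elements whose leading term is divisible by another's, tail-reduce, and make monic.
Reduced Gröbner basis: {a + 5, b - 3}.

Elimination: the polynomial b - 3 lies in the elimination ideal for b, so b ∈ {3}. For each such b, the remaining basis elements (now univariate) give the rest of the solution.
  b = 3: the earlier basis element becomes a + 5 = 0, giving a = -5 — point (-5, 3).

{(-5, 3)}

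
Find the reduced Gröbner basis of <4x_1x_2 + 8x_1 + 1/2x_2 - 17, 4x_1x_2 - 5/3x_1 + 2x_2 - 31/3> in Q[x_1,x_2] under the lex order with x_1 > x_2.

f_1 = 4x_1x_2 + 8x_1 + 1/2x_2 - 17, LT = x_1x_2.
f_2 = 4x_1x_2 - 5/3x_1 + 2x_2 - 31/3, LT = x_1x_2.

S(f_1,f_2): lcm = x_1x_2. S = 29/12x_1 - 3/8x_2 - 5/3.
  leading term x_1: no divisor's leading term divides it; move 29/12x_1 to the remainder.
  leading term x_2: no divisor's leading term divides it; move -3/8x_2 to the remainder.
  leading term 1: no divisor's leading term divides it; move -5/3 to the remainder.
  remainder 29/12x_1 - 3/8x_2 - 5/3 ≠ 0; add g_3 = 29/12x_1 - 3/8x_2 - 5/3 to the basis.

S(f_1,g_3): lcm = x_1x_2. S = 2x_1 + 9/58x_2^2 + 189/232x_2 - 17/4.
  leading term x_1: subtract (24/29)·g_3 from 2x_1 + 9/58x_2^2 + 189/232x_2 - 17/4 → 9/58x_2^2 + 9/8x_2 - 333/116
  leading term x_2^2: no divisor's leading term divides it; move 9/58x_2^2 to the remainder.
  leading term x_2: no divisor's leading term divides it; move 9/8x_2 to the remainder.
  leading term 1: no divisor's leading term divides it; move -333/116 to the remainder.
  remainder 9/58x_2^2 + 9/8x_2 - 333/116 ≠ 0; add g_4 = 9/58x_2^2 + 9/8x_2 - 333/116 to the basis.

The other S-polynomials (S(f_2,g_3), S(f_1,g_4), S(f_2,g_4), S(g_3,g_4)) all reduce to 0 modulo the current basis, so we have a Gröbner basis.
Inter-reduce: drop elements whose leading term is divisible by another's, tail-reduce, and make monic.

G = {x_1 - 9/58x_2 - 20/29, x_2^2 + 29/4x_2 - 37/2}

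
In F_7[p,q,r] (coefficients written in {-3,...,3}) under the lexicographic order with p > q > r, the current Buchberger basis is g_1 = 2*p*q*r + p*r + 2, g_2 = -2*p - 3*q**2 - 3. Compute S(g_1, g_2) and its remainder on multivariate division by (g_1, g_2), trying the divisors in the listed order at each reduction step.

S(g_1, g_2) = -3*p*r + 2*q**3*r + 2*q*r + 1; remainder on division = 2*q**3*r + q**2*r + 2*q*r + r + 1.

lcm(LM(g_1), LM(g_2)) = p*q*r.
S = (lcm/LT(g_1))·g_1 − (lcm/LT(g_2))·g_2 = -3*p*r + 2*q**3*r + 2*q*r + 1.
Reduce S modulo (g_1, g_2) in that order:
  leading term p*r: subtract (-2*r)·g_2 from -3*p*r + 2*q**3*r + 2*q*r + 1 → 2*q**3*r + q**2*r + 2*q*r + r + 1
  leading term q**3*r: no divisor's leading term divides it; move 2*q**3*r to the remainder.
  leading term q**2*r: no divisor's leading term divides it; move q**2*r to the remainder.
  leading term q*r: no divisor's leading term divides it; move 2*q*r to the remainder.
  leading term r: no divisor's leading term divides it; move r to the remainder.
  leading term 1: no divisor's leading term divides it; move 1 to the remainder.
The remainder 2*q**3*r + q**2*r + 2*q*r + r + 1 is nonzero, so it would be added as the next basis element.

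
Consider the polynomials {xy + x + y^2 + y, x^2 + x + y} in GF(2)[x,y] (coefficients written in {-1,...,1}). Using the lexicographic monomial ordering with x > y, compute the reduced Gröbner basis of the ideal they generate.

G = {x^2 + x + y, xy + x + y^2 + y, y^3 + y^2}

f_1 = xy + x + y^2 + y, LT = xy.
f_2 = x^2 + x + y, LT = x^2.

S(f_1,f_2): lcm = x^2y. S = x^2 + xy^2 + y^2.
  leading term x^2: subtract (1)·f_2 from x^2 + xy^2 + y^2 → xy^2 + x + y^2 + y
  leading term xy^2: subtract (y)·f_1 from xy^2 + x + y^2 + y → xy + x + y^3 + y
  leading term xy: subtract (1)·f_1 from xy + x + y^3 + y → y^3 + y^2
  leading term y^3: no divisor's leading term divides it; move y^3 to the remainder.
  leading term y^2: no divisor's leading term divides it; move y^2 to the remainder.
  remainder y^3 + y^2 ≠ 0; add g_3 = y^3 + y^2 to the basis.

The other S-polynomials (S(f_1,g_3), S(f_2,g_3)) all reduce to 0 modulo the current basis, so we have a Gröbner basis.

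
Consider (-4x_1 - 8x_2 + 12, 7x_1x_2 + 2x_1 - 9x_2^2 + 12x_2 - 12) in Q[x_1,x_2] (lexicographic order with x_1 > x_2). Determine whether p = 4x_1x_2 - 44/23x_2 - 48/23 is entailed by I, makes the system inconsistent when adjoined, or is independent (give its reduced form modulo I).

4x_1x_2 - 44/23x_2 - 48/23 lies in I (it reduces to 0).

First compute the reduced Gröbner basis of I by Buchberger's algorithm.
f_1 = -4x_1 - 8x_2 + 12, LT = x_1.
f_2 = 7x_1x_2 + 2x_1 - 9x_2^2 + 12x_2 - 12, LT = x_1x_2.

S(f_1,f_2): lcm = x_1x_2. S = -2/7x_1 + 23/7x_2^2 - 33/7x_2 + 12/7.
  reduce S modulo (f_1, f_2):
  remainder 23/7x_2^2 - 29/7x_2 + 6/7 ≠ 0; add h_3 = 23/7x_2^2 - 29/7x_2 + 6/7 to the basis.

The other S-polynomials (S(f_1,h_3), S(f_2,h_3)) all reduce to 0 modulo the current basis, so we have a Gröbner basis.
Inter-reduce: drop elements whose leading term is divisible by another's, tail-reduce, and make monic.
Reduced Gröbner basis: {x_1 + 2x_2 - 3, x_2^2 - 29/23x_2 + 6/23}.
Label its elements g_1 = x_1 + 2x_2 - 3, g_2 = x_2^2 - 29/23x_2 + 6/23.

Reduce p = 4x_1x_2 - 44/23x_2 - 48/23 modulo G:
  leading term x_1x_2: subtract (4x_2)·g_1 from 4x_1x_2 - 44/23x_2 - 48/23 → -8x_2^2 + 232/23x_2 - 48/23
  leading term x_2^2: subtract (-8)·g_2 from -8x_2^2 + 232/23x_2 - 48/23 → 0
  normal form = 0.
Since the normal form is 0, p ∈ I.

Ideal membership is decidable via reduction modulo a Gröbner basis.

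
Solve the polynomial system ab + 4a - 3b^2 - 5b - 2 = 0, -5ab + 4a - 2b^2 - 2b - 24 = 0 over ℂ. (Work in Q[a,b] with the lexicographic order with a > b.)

{(2, -2), (13/136 - 19*sqrt(319)*I/136, 11/34 - 3*sqrt(319)*I/34), (13/136 + 19*sqrt(319)*I/136, 11/34 + 3*sqrt(319)*I/34)}

Compute a lex Gröbner basis by Buchberger's algorithm.
f_1 = ab + 4a - 3b^2 - 5b - 2, LT = ab.
f_2 = -5ab + 4a - 2b^2 - 2b - 24, LT = ab.

S(f_1,f_2): lcm = ab. S = 24/5a - 17/5b^2 - 27/5b - 34/5.
  reduce S modulo (f_1, f_2):
  remainder 24/5a - 17/5b^2 - 27/5b - 34/5 ≠ 0; add h_3 = 24/5a - 17/5b^2 - 27/5b - 34/5 to the basis.

S(f_1,h_3): lcm = ab. S = 4a + 17/24b^3 - 15/8b^2 - 43/12b - 2.
  reduce S modulo (f_1, f_2, h_3):
  remainder 17/24b^3 + 23/24b^2 + 11/12b + 11/3 ≠ 0; add h_4 = 17/24b^3 + 23/24b^2 + 11/12b + 11/3 to the basis.

The other S-polynomials (S(f_2,h_3), S(f_1,h_4), S(f_2,h_4), S(h_3,h_4)) all reduce to 0 modulo the current basis, so we have a Gröbner basis.
Inter-reduce: drop elements whose leading term is divisible by another's, tail-reduce, and make monic.
Reduced Gröbner basis: {a - 17/24b^2 - 9/8b - 17/12, b^3 + 23/17b^2 + 22/17b + 88/17}.

The lex basis is triangular: the last element involves only b. Solving b^3 + 23/17b^2 + 22/17b + 88/17 = 0 gives b ∈ {-2, 11/34 - 3*sqrt(319)*I/34, 11/34 + 3*sqrt(319)*I/34}; substituting each value into the earlier elements determines the remaining variables.
  b = -2: the earlier basis element becomes a - 2 = 0, giving a = 2 — point (2, -2).
  b = 11/34 - 3*sqrt(319)*I/34: the earlier basis element becomes a - 13/136 + 19*sqrt(319)*I/136 = 0, giving a = 13/136 - 19*sqrt(319)*I/136 — point (13/136 - 19*sqrt(319)*I/136, 11/34 - 3*sqrt(319)*I/34).
  b = 11/34 + 3*sqrt(319)*I/34: the earlier basis element becomes a - 13/136 - 19*sqrt(319)*I/136 = 0, giving a = 13/136 + 19*sqrt(319)*I/136 — point (13/136 + 19*sqrt(319)*I/136, 11/34 + 3*sqrt(319)*I/34).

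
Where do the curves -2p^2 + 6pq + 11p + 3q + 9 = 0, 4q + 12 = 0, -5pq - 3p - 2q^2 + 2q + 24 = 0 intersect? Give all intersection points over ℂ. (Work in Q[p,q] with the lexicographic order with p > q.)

{(0, -3)}

Compute a lex Gröbner basis by Buchberger's algorithm.
f_1 = -2p^2 + 6pq + 11p + 3q + 9, LT = p^2.
f_2 = 4q + 12, LT = q.
f_3 = -5pq - 3p - 2q^2 + 2q + 24, LT = pq.

S(f_1,f_3): lcm = p^2q. S = -3/5p^2 - 17/5pq^2 - 51/10pq + 24/5p - 3/2q^2 - 9/2q.
  leading term p^2: subtract (3/10)·f_1 from -3/5p^2 - 17/5pq^2 - 51/10pq + 24/5p - 3/2q^2 - 9/2q → -17/5pq^2 - 69/10pq + 3/2p - 3/2q^2 - 27/5q - 27/10
  leading term pq^2: subtract (-17/20pq)·f_2 from -17/5pq^2 - 69/10pq + 3/2p - 3/2q^2 - 27/5q - 27/10 → 33/10pq + 3/2p - 3/2q^2 - 27/5q - 27/10
  leading term pq: subtract (33/40p)·f_2 from 33/10pq + 3/2p - 3/2q^2 - 27/5q - 27/10 → -42/5p - 3/2q^2 - 27/5q - 27/10
  leading term p: no divisor's leading term divides it; move -42/5p to the remainder.
  leading term q^2: subtract (-3/8q)·f_2 from -3/2q^2 - 27/5q - 27/10 → -9/10q - 27/10
  leading term q: subtract (-9/40)·f_2 from -9/10q - 27/10 → 0
  remainder -42/5p ≠ 0; add h_4 = -42/5p to the basis.

The other S-polynomials (S(f_1,f_2), S(f_2,f_3), S(f_1,h_4), S(f_2,h_4), S(f_3,h_4)) all reduce to 0 modulo the current basis, so we have a Gröbner basis.
Inter-reduce: drop elements whose leading term is divisible by another's, tail-reduce, and make monic.
Reduced Gröbner basis: {p, q + 3}.

Since the basis is lex-ordered, q + 3 is univariate in q. Its roots are {-3}. Back-substituting each root into the other basis elements fixes the other coordinates.
  q = -3: the earlier basis element becomes p = 0, giving p = 0 — point (0, -3).
Each listed point satisfies every original equation (direct substitution).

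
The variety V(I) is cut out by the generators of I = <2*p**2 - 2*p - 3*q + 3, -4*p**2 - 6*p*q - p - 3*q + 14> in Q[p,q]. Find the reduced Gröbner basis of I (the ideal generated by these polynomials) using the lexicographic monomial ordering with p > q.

f_1 = 2*p**2 - 2*p - 3*q + 3, LT = p**2.
f_2 = -4*p**2 - 6*p*q - p - 3*q + 14, LT = p**2.

S(f_1,f_2): lcm = p**2. S = -3/2*p*q - 5/4*p - 9/4*q + 5.
  leading term p*q: no divisor's leading term divides it; move -3/2*p*q to the remainder.
  leading term p: no divisor's leading term divides it; move -5/4*p to the remainder.
  leading term q: no divisor's leading term divides it; move -9/4*q to the remainder.
  leading term 1: no divisor's leading term divides it; move 5 to the remainder.
  remainder -3/2*p*q - 5/4*p - 9/4*q + 5 ≠ 0; add g_3 = -3/2*p*q - 5/4*p - 9/4*q + 5 to the basis.

S(f_1,g_3): lcm = p**2*q. S = -5/6*p**2 - 5/2*p*q + 10/3*p - 3/2*q**2 + 3/2*q.
  leading term p**2: subtract (-5/12)·f_1 from -5/6*p**2 - 5/2*p*q + 10/3*p - 3/2*q**2 + 3/2*q → -5/2*p*q + 5/2*p - 3/2*q**2 + 1/4*q + 5/4
  leading term p*q: subtract (5/3)·g_3 from -5/2*p*q + 5/2*p - 3/2*q**2 + 1/4*q + 5/4 → 55/12*p - 3/2*q**2 + 4*q - 85/12
  leading term p: no divisor's leading term divides it; move 55/12*p to the remainder.
  leading term q**2: no divisor's leading term divides it; move -3/2*q**2 to the remainder.
  leading term q: no divisor's leading term divides it; move 4*q to the remainder.
  leading term 1: no divisor's leading term divides it; move -85/12 to the remainder.
  remainder 55/12*p - 3/2*q**2 + 4*q - 85/12 ≠ 0; add g_4 = 55/12*p - 3/2*q**2 + 4*q - 85/12 to the basis.

S(g_3,g_4): lcm = p*q. S = 5/6*p + 18/55*q**3 - 48/55*q**2 + 67/22*q - 10/3.
  leading term p: subtract (2/11)·g_4 from 5/6*p + 18/55*q**3 - 48/55*q**2 + 67/22*q - 10/3 → 18/55*q**3 - 3/5*q**2 + 51/22*q - 45/22
  leading term q**3: no divisor's leading term divides it; move 18/55*q**3 to the remainder.
  leading term q**2: no divisor's leading term divides it; move -3/5*q**2 to the remainder.
  leading term q: no divisor's leading term divides it; move 51/22*q to the remainder.
  leading term 1: no divisor's leading term divides it; move -45/22 to the remainder.
  remainder 18/55*q**3 - 3/5*q**2 + 51/22*q - 45/22 ≠ 0; add g_5 = 18/55*q**3 - 3/5*q**2 + 51/22*q - 45/22 to the basis.

The other S-polynomials (S(f_2,g_3), S(f_1,g_4), S(f_2,g_4), S(f_1,g_5), S(f_2,g_5), S(g_3,g_5), S(g_4,g_5)) all reduce to 0 modulo the current basis, so we have a Gröbner basis.
Inter-reduce: drop elements whose leading term is divisible by another's, tail-reduce, and make monic.

G = {p - 18/55*q**2 + 48/55*q - 17/11, q**3 - 11/6*q**2 + 85/12*q - 25/4}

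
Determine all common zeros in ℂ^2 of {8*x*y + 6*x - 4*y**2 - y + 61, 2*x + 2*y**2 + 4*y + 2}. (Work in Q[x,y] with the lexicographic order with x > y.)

Compute a lex Gröbner basis by Buchberger's algorithm.
f_1 = 8*x*y + 6*x - 4*y**2 - y + 61, LT = x*y.
f_2 = 2*x + 2*y**2 + 4*y + 2, LT = x.

S(f_1,f_2): lcm = x*y. S = 3/4*x - y**3 - 5/2*y**2 - 9/8*y + 61/8.
  leading term x: subtract (3/8)·f_2 from 3/4*x - y**3 - 5/2*y**2 - 9/8*y + 61/8 → -y**3 - 13/4*y**2 - 21/8*y + 55/8
  leading term y**3: no divisor's leading term divides it; move -y**3 to the remainder.
  leading term y**2: no divisor's leading term divides it; move -13/4*y**2 to the remainder.
  leading term y: no divisor's leading term divides it; move -21/8*y to the remainder.
  leading term 1: no divisor's leading term divides it; move 55/8 to the remainder.
  remainder -y**3 - 13/4*y**2 - 21/8*y + 55/8 ≠ 0; add h_3 = -y**3 - 13/4*y**2 - 21/8*y + 55/8 to the basis.

The other S-polynomials (S(f_1,h_3), S(f_2,h_3)) all reduce to 0 modulo the current basis, so we have a Gröbner basis.
Inter-reduce: drop elements whose leading term is divisible by another's, tail-reduce, and make monic.
Reduced Gröbner basis: {x + y**2 + 2*y + 1, y**3 + 13/4*y**2 + 21/8*y - 55/8}.

A lex Gröbner basis eliminates variables successively. Here y**3 + 13/4*y**2 + 21/8*y - 55/8 depends only on y, with roots {1, -17/8 - sqrt(151)*I/8, -17/8 + sqrt(151)*I/8}; lifting each root through the earlier basis elements recovers the full solutions.
  y = 1: the earlier basis element becomes x + 4 = 0, giving x = -4 — point (-4, 1).
  y = -17/8 - sqrt(151)*I/8: the earlier basis element becomes x - 35/32 + 9*sqrt(151)*I/32 = 0, giving x = 35/32 - 9*sqrt(151)*I/32 — point (35/32 - 9*sqrt(151)*I/32, -17/8 - sqrt(151)*I/8).
  y = -17/8 + sqrt(151)*I/8: the earlier basis element becomes x - 35/32 - 9*sqrt(151)*I/32 = 0, giving x = 35/32 + 9*sqrt(151)*I/32 — point (35/32 + 9*sqrt(151)*I/32, -17/8 + sqrt(151)*I/8).

{(-4, 1), (35/32 - 9*sqrt(151)*I/32, -17/8 - sqrt(151)*I/8), (35/32 + 9*sqrt(151)*I/32, -17/8 + sqrt(151)*I/8)}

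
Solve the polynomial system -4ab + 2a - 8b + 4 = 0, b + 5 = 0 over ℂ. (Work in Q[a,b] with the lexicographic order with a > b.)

{(-2, -5)}

Compute a lex Gröbner basis by Buchberger's algorithm.
f_1 = -4ab + 2a - 8b + 4, LT = ab.
f_2 = b + 5, LT = b.

S(f_1,f_2): lcm = ab. S = -11/2a + 2b - 1.
  leading term a: no divisor's leading term divides it; move -11/2a to the remainder.
  leading term b: subtract (2)·f_2 from 2b - 1 → -11
  leading term 1: no divisor's leading term divides it; move -11 to the remainder.
  remainder -11/2a - 11 ≠ 0; add h_3 = -11/2a - 11 to the basis.

The other S-polynomials (S(f_1,h_3), S(f_2,h_3)) all reduce to 0 modulo the current basis, so we have a Gröbner basis.
Inter-reduce: drop elements whose leading term is divisible by another's, tail-reduce, and make monic.
Reduced Gröbner basis: {a + 2, b + 5}.

A lex Gröbner basis eliminates variables successively. Here b + 5 depends only on b, with roots {-5}; lifting each root through the earlier basis elements recovers the full solutions.
  b = -5: the earlier basis element becomes a + 2 = 0, giving a = -2 — point (-2, -5).
Each listed point satisfies every original equation (direct substitution).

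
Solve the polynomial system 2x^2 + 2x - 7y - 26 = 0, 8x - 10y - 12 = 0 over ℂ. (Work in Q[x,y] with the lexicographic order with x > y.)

Compute a lex Gröbner basis by Buchberger's algorithm.
f_1 = 2x^2 + 2x - 7y - 26, LT = x^2.
f_2 = 8x - 10y - 12, LT = x.

S(f_1,f_2): lcm = x^2. S = 5/4xy + 5/2x - 7/2y - 13.
  leading term xy: subtract (5/32y)·f_2 from 5/4xy + 5/2x - 7/2y - 13 → 5/2x + 25/16y^2 - 13/8y - 13
  leading term x: subtract (5/16)·f_2 from 5/2x + 25/16y^2 - 13/8y - 13 → 25/16y^2 + 3/2y - 37/4
  leading term y^2: no divisor's leading term divides it; move 25/16y^2 to the remainder.
  leading term y: no divisor's leading term divides it; move 3/2y to the remainder.
  leading term 1: no divisor's leading term divides it; move -37/4 to the remainder.
  remainder 25/16y^2 + 3/2y - 37/4 ≠ 0; add h_3 = 25/16y^2 + 3/2y - 37/4 to the basis.

The other S-polynomials (S(f_1,h_3), S(f_2,h_3)) all reduce to 0 modulo the current basis, so we have a Gröbner basis.
Inter-reduce: drop elements whose leading term is divisible by another's, tail-reduce, and make monic.
Reduced Gröbner basis: {x - 5/4y - 3/2, y^2 + 24/25y - 148/25}.

The lex basis is triangular: the last element involves only y. Solving y^2 + 24/25y - 148/25 = 0 gives y ∈ {-74/25, 2}; substituting each value into the earlier elements determines the remaining variables.
  y = -74/25: the earlier basis element becomes x + 11/5 = 0, giving x = -11/5 — point (-11/5, -74/25).
  y = 2: the earlier basis element becomes x - 4 = 0, giving x = 4 — point (4, 2).

{(-11/5, -74/25), (4, 2)}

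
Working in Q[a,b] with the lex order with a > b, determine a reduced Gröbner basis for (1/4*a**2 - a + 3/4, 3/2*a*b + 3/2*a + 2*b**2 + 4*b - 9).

G = {a + 8/33*b**3 + 16/11*b**2 + 83/66*b - 87/22, b**4 + 7*b**3 + 91/16*b**2 - 177/8*b + 135/16}

f_1 = 1/4*a**2 - a + 3/4, LT = a**2.
f_2 = 3/2*a*b + 3/2*a + 2*b**2 + 4*b - 9, LT = a*b.

S(f_1,f_2): lcm = a**2*b. S = -a**2 - 4/3*a*b**2 - 20/3*a*b + 6*a + 3*b.
  leading term a**2: subtract (-4)·f_1 from -a**2 - 4/3*a*b**2 - 20/3*a*b + 6*a + 3*b → -4/3*a*b**2 - 20/3*a*b + 2*a + 3*b + 3
  leading term a*b**2: subtract (-8/9*b)·f_2 from -4/3*a*b**2 - 20/3*a*b + 2*a + 3*b + 3 → -16/3*a*b + 2*a + 16/9*b**3 + 32/9*b**2 - 5*b + 3
  leading term a*b: subtract (-32/9)·f_2 from -16/3*a*b + 2*a + 16/9*b**3 + 32/9*b**2 - 5*b + 3 → 22/3*a + 16/9*b**3 + 32/3*b**2 + 83/9*b - 29
  leading term a: no divisor's leading term divides it; move 22/3*a to the remainder.
  leading term b**3: no divisor's leading term divides it; move 16/9*b**3 to the remainder.
  leading term b**2: no divisor's leading term divides it; move 32/3*b**2 to the remainder.
  leading term b: no divisor's leading term divides it; move 83/9*b to the remainder.
  leading term 1: no divisor's leading term divides it; move -29 to the remainder.
  remainder 22/3*a + 16/9*b**3 + 32/3*b**2 + 83/9*b - 29 ≠ 0; add g_3 = 22/3*a + 16/9*b**3 + 32/3*b**2 + 83/9*b - 29 to the basis.

S(f_1,g_3): lcm = a**2. S = -8/33*a*b**3 - 16/11*a*b**2 - 83/66*a*b - 1/22*a + 3.
  leading term a*b**3: subtract (-16/99*b**2)·f_2 from -8/33*a*b**3 - 16/11*a*b**2 - 83/66*a*b - 1/22*a + 3 → -40/33*a*b**2 - 83/66*a*b - 1/22*a + 32/99*b**4 + 64/99*b**3 - 16/11*b**2 + 3
  leading term a*b**2: subtract (-80/99*b)·f_2 from -40/33*a*b**2 - 83/66*a*b - 1/22*a + 32/99*b**4 + 64/99*b**3 - 16/11*b**2 + 3 → -1/22*a*b - 1/22*a + 32/99*b**4 + 224/99*b**3 + 16/9*b**2 - 80/11*b + 3
  leading term a*b: subtract (-1/33)·f_2 from -1/22*a*b - 1/22*a + 32/99*b**4 + 224/99*b**3 + 16/9*b**2 - 80/11*b + 3 → 32/99*b**4 + 224/99*b**3 + 182/99*b**2 - 236/33*b + 30/11
  leading term b**4: no divisor's leading term divides it; move 32/99*b**4 to the remainder.
  leading term b**3: no divisor's leading term divides it; move 224/99*b**3 to the remainder.
  leading term b**2: no divisor's leading term divides it; move 182/99*b**2 to the remainder.
  leading term b: no divisor's leading term divides it; move -236/33*b to the remainder.
  leading term 1: no divisor's leading term divides it; move 30/11 to the remainder.
  remainder 32/99*b**4 + 224/99*b**3 + 182/99*b**2 - 236/33*b + 30/11 ≠ 0; add g_4 = 32/99*b**4 + 224/99*b**3 + 182/99*b**2 - 236/33*b + 30/11 to the basis.

The other S-polynomials (S(f_2,g_3), S(f_1,g_4), S(f_2,g_4), S(g_3,g_4)) all reduce to 0 modulo the current basis, so we have a Gröbner basis.
Inter-reduce: drop elements whose leading term is divisible by another's, tail-reduce, and make monic.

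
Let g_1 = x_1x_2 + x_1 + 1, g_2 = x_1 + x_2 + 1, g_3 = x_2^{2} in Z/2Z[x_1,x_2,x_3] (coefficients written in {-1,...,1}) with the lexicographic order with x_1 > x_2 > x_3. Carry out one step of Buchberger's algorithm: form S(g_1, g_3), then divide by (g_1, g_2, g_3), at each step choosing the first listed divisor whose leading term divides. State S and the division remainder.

lcm(LM(g_1), LM(g_3)) = x_1x_2^{2}.
S = (lcm/LT(g_1))·g_1 − (lcm/LT(g_3))·g_3 = x_1x_2 + x_2.
Reduce S modulo (g_1, g_2, g_3) in that order:
  leading term x_1x_2: subtract (1)·g_1 from x_1x_2 + x_2 → x_1 + x_2 + 1
  leading term x_1: subtract (1)·g_2 from x_1 + x_2 + 1 → 0
The remainder is 0, so this S-polynomial contributes no new basis element.

S(g_1, g_3) = x_1x_2 + x_2; remainder on division = 0.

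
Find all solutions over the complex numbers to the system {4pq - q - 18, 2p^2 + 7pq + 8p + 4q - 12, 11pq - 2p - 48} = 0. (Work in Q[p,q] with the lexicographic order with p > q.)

{(-2, -2)}

Compute a lex Gröbner basis by Buchberger's algorithm.
f_1 = 4pq - q - 18, LT = pq.
f_2 = 2p^2 + 7pq + 8p + 4q - 12, LT = p^2.
f_3 = 11pq - 2p - 48, LT = pq.

S(f_1,f_2): lcm = p^2q. S = -7/2pq^2 - 17/4pq - 9/2p - 2q^2 + 6q.
  leading term pq^2: subtract (-7/8q)·f_1 from -7/2pq^2 - 17/4pq - 9/2p - 2q^2 + 6q → -17/4pq - 9/2p - 23/8q^2 - 39/4q
  leading term pq: subtract (-17/16)·f_1 from -17/4pq - 9/2p - 23/8q^2 - 39/4q → -9/2p - 23/8q^2 - 173/16q - 153/8
  leading term p: no divisor's leading term divides it; move -9/2p to the remainder.
  leading term q^2: no divisor's leading term divides it; move -23/8q^2 to the remainder.
  leading term q: no divisor's leading term divides it; move -173/16q to the remainder.
  leading term 1: no divisor's leading term divides it; move -153/8 to the remainder.
  remainder -9/2p - 23/8q^2 - 173/16q - 153/8 ≠ 0; add h_4 = -9/2p - 23/8q^2 - 173/16q - 153/8 to the basis.

S(f_1,f_3): lcm = pq. S = 2/11p - 1/4q - 3/22.
  leading term p: subtract (-4/99)·h_4 from 2/11p - 1/4q - 3/22 → -23/198q^2 - 68/99q - 10/11
  leading term q^2: no divisor's leading term divides it; move -23/198q^2 to the remainder.
  leading term q: no divisor's leading term divides it; move -68/99q to the remainder.
  leading term 1: no divisor's leading term divides it; move -10/11 to the remainder.
  remainder -23/198q^2 - 68/99q - 10/11 ≠ 0; add h_5 = -23/198q^2 - 68/99q - 10/11 to the basis.

S(f_2,f_3): lcm = p^2q. S = 2/11p^2 + 7/2pq^2 + 4pq + 48/11p + 2q^2 - 6q.
  leading term p^2: subtract (1/11)·f_2 from 2/11p^2 + 7/2pq^2 + 4pq + 48/11p + 2q^2 - 6q → 7/2pq^2 + 37/11pq + 40/11p + 2q^2 - 70/11q + 12/11
  leading term pq^2: subtract (7/8q)·f_1 from 7/2pq^2 + 37/11pq + 40/11p + 2q^2 - 70/11q + 12/11 → 37/11pq + 40/11p + 23/8q^2 + 413/44q + 12/11
  leading term pq: subtract (37/44)·f_1 from 37/11pq + 40/11p + 23/8q^2 + 413/44q + 12/11 → 40/11p + 23/8q^2 + 225/22q + 357/22
  leading term p: subtract (-80/99)·h_4 from 40/11p + 23/8q^2 + 225/22q + 357/22 → 437/792q^2 + 295/198q + 17/22
  leading term q^2: subtract (-19/4)·h_5 from 437/792q^2 + 295/198q + 17/22 → -39/22q - 39/11
  leading term q: no divisor's leading term divides it; move -39/22q to the remainder.
  leading term 1: no divisor's leading term divides it; move -39/11 to the remainder.
  remainder -39/22q - 39/11 ≠ 0; add h_6 = -39/22q - 39/11 to the basis.

The other S-polynomials (S(f_1,h_4), S(f_2,h_4), S(f_3,h_4), S(f_1,h_5), S(f_2,h_5), S(f_3,h_5), S(h_4,h_5), S(f_1,h_6), S(f_2,h_6), S(f_3,h_6), S(h_4,h_6), S(h_5,h_6)) all reduce to 0 modulo the current basis, so we have a Gröbner basis.
Inter-reduce: drop elements whose leading term is divisible by another's, tail-reduce, and make monic.
Reduced Gröbner basis: {p + 2, q + 2}.

Elimination: the polynomial q + 2 lies in the elimination ideal for q, so q ∈ {-2}. For each such q, the remaining basis elements (now univariate) give the rest of the solution.
  q = -2: the earlier basis element becomes p + 2 = 0, giving p = -2 — point (-2, -2).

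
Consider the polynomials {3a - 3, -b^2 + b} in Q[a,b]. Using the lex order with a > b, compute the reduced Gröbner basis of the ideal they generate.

f_1 = 3a - 3, LT = a.
f_2 = -b^2 + b, LT = b^2.

The S-polynomials (S(f_1,f_2)) all reduce to 0 modulo the current basis, so we have a Gröbner basis.

G = {a - 1, b^2 - b}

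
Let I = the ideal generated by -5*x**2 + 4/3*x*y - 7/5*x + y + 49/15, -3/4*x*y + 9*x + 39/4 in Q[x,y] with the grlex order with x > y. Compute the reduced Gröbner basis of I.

Buchberger's algorithm terminates because the ascending chain of leading-term ideals stabilizes.

f_1 = -5*x**2 + 4/3*x*y - 7/5*x + y + 49/15, LT = x**2.
f_2 = -3/4*x*y + 9*x + 39/4, LT = x*y.

S(f_1,f_2): lcm = x**2*y. S = -4/15*x*y**2 + 12*x**2 + 7/25*x*y - 1/5*y**2 + 13*x - 49/75*y.
  leading term x*y**2: subtract (16/45*y)·f_2 from -4/15*x*y**2 + 12*x**2 + 7/25*x*y - 1/5*y**2 + 13*x - 49/75*y → 12*x**2 - 73/25*x*y - 1/5*y**2 + 13*x - 103/25*y
  leading term x**2: subtract (-12/5)·f_1 from 12*x**2 - 73/25*x*y - 1/5*y**2 + 13*x - 103/25*y → 7/25*x*y - 1/5*y**2 + 241/25*x - 43/25*y + 196/25
  leading term x*y: subtract (-28/75)·f_2 from 7/25*x*y - 1/5*y**2 + 241/25*x - 43/25*y + 196/25 → -1/5*y**2 + 13*x - 43/25*y + 287/25
  leading term y**2: no divisor's leading term divides it; move -1/5*y**2 to the remainder.
  leading term x: no divisor's leading term divides it; move 13*x to the remainder.
  leading term y: no divisor's leading term divides it; move -43/25*y to the remainder.
  leading term 1: no divisor's leading term divides it; move 287/25 to the remainder.
  remainder -1/5*y**2 + 13*x - 43/25*y + 287/25 ≠ 0; add g_3 = -1/5*y**2 + 13*x - 43/25*y + 287/25 to the basis.

The other S-polynomials (S(f_1,g_3), S(f_2,g_3)) all reduce to 0 modulo the current basis, so we have a Gröbner basis.

G = {x**2 - 73/25*x - 1/5*y - 103/25, x*y - 12*x - 13, y**2 - 65*x + 43/5*y - 287/5}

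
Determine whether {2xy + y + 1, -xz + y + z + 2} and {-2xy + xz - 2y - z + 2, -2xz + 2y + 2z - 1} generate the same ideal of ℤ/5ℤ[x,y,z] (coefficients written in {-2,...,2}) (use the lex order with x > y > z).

Yes, the ideals are equal.

Since reduced Gröbner bases are canonical representatives of ideals under a given ordering, it suffices to compute and compare them.
Buchberger on the first generating set:
f_1 = 2xy + y + 1, LT = xy.
f_2 = -xz + y + z + 2, LT = xz.

S(f_1,f_2): lcm = xyz. S = y² - yz + 2y - 2z.
  leading term y²: no divisor's leading term divides it; move y² to the remainder.
  leading term yz: no divisor's leading term divides it; move -yz to the remainder.
  leading term y: no divisor's leading term divides it; move 2y to the remainder.
  leading term z: no divisor's leading term divides it; move -2z to the remainder.
  remainder y² - yz + 2y - 2z ≠ 0; add g_3 = y² - yz + 2y - 2z to the basis.

S(f_1,g_3): lcm = xy². S = xyz - 2xy + 2xz - 2y² - 2y.
  leading term xyz: subtract (-2z)·f_1 from xyz - 2xy + 2xz - 2y² - 2y → -2xy + 2xz - 2y² + 2yz - 2y + 2z
  leading term xy: subtract (-1)·f_1 from -2xy + 2xz - 2y² + 2yz - 2y + 2z → 2xz - 2y² + 2yz - y + 2z + 1
  leading term xz: subtract (-2)·f_2 from 2xz - 2y² + 2yz - y + 2z + 1 → -2y² + 2yz + y - z
  leading term y²: subtract (-2)·g_3 from -2y² + 2yz + y - z → 0
  remainder 0.

S(f_2,g_3): leading monomials are coprime, so the S-polynomial reduces to 0 (Buchberger's first criterion).
Every S-polynomial of the final basis reduces to 0, so we have a Gröbner basis.
Inter-reduce: drop elements whose leading term is divisible by another's, tail-reduce, and make monic.
Reduced Gröbner basis: {xy - 2y - 2, xz - y - z - 2, y² - yz + 2y - 2z}.

Buchberger on the second generating set:
h_1 = -2xy + xz - 2y - z + 2, LT = xy.
h_2 = -2xz + 2y + 2z - 1, LT = xz.

S(h_1,h_2): lcm = xyz. S = 2xz² + y² + 2yz + 2y - 2z² - z.
  leading term xz²: subtract (-z)·h_2 from 2xz² + y² + 2yz + 2y - 2z² - z → y² - yz + 2y - 2z
  leading term y²: no divisor's leading term divides it; move y² to the remainder.
  leading term yz: no divisor's leading term divides it; move -yz to the remainder.
  leading term y: no divisor's leading term divides it; move 2y to the remainder.
  leading term z: no divisor's leading term divides it; move -2z to the remainder.
  remainder y² - yz + 2y - 2z ≠ 0; add k_3 = y² - yz + 2y - 2z to the basis.

S(h_1,k_3): lcm = xy². S = -2xyz - 2xy + 2xz + y² - 2yz - y.
  leading term xyz: subtract (z)·h_1 from -2xyz - 2xy + 2xz + y² - 2yz - y → -2xy - xz² + 2xz + y² - y + z² - 2z
  leading term xy: subtract (1)·h_1 from -2xy - xz² + 2xz + y² - y + z² - 2z → -xz² + xz + y² + y + z² - z - 2
  leading term xz²: subtract (-2z)·h_2 from -xz² + xz + y² + y + z² - z - 2 → xz + y² - yz + y + 2z - 2
  leading term xz: subtract (2)·h_2 from xz + y² - yz + y + 2z - 2 → y² - yz + 2y - 2z
  leading term y²: subtract (1)·k_3 from y² - yz + 2y - 2z → 0
  remainder 0.

S(h_2,k_3): leading monomials are coprime, so the S-polynomial reduces to 0 (Buchberger's first criterion).
Every S-polynomial of the final basis reduces to 0, so we have a Gröbner basis.
Inter-reduce: drop elements whose leading term is divisible by another's, tail-reduce, and make monic.
Reduced Gröbner basis: {xy - 2y - 2, xz - y - z - 2, y² - yz + 2y - 2z}.

These coincide, so the ideals are equal.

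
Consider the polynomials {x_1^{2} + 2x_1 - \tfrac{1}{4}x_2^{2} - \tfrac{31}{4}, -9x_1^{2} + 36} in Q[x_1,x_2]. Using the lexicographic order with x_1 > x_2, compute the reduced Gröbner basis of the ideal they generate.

f_1 = x_1^{2} + 2x_1 - \tfrac{1}{4}x_2^{2} - \tfrac{31}{4}, LT = x_1^{2}.
f_2 = -9x_1^{2} + 36, LT = x_1^{2}.

S(f_1,f_2): lcm = x_1^{2}. S = 2x_1 - \tfrac{1}{4}x_2^{2} - \tfrac{15}{4}.
  leading term x_1: no divisor's leading term divides it; move 2x_1 to the remainder.
  leading term x_2^{2}: no divisor's leading term divides it; move -\tfrac{1}{4}x_2^{2} to the remainder.
  leading term 1: no divisor's leading term divides it; move -\tfrac{15}{4} to the remainder.
  remainder 2x_1 - \tfrac{1}{4}x_2^{2} - \tfrac{15}{4} ≠ 0; add g_3 = 2x_1 - \tfrac{1}{4}x_2^{2} - \tfrac{15}{4} to the basis.

S(f_1,g_3): lcm = x_1^{2}. S = \tfrac{1}{8}x_1x_2^{2} + \tfrac{31}{8}x_1 - \tfrac{1}{4}x_2^{2} - \tfrac{31}{4}.
  leading term x_1x_2^{2}: subtract (\tfrac{1}{16}x_2^{2})·g_3 from \tfrac{1}{8}x_1x_2^{2} + \tfrac{31}{8}x_1 - \tfrac{1}{4}x_2^{2} - \tfrac{31}{4} → \tfrac{31}{8}x_1 + \tfrac{1}{64}x_2^{4} - \tfrac{1}{64}x_2^{2} - \tfrac{31}{4}
  leading term x_1: subtract (\tfrac{31}{16})·g_3 from \tfrac{31}{8}x_1 + \tfrac{1}{64}x_2^{4} - \tfrac{1}{64}x_2^{2} - \tfrac{31}{4} → \tfrac{1}{64}x_2^{4} + \tfrac{15}{32}x_2^{2} - \tfrac{31}{64}
  leading term x_2^{4}: no divisor's leading term divides it; move \tfrac{1}{64}x_2^{4} to the remainder.
  leading term x_2^{2}: no divisor's leading term divides it; move \tfrac{15}{32}x_2^{2} to the remainder.
  leading term 1: no divisor's leading term divides it; move -\tfrac{31}{64} to the remainder.
  remainder \tfrac{1}{64}x_2^{4} + \tfrac{15}{32}x_2^{2} - \tfrac{31}{64} ≠ 0; add g_4 = \tfrac{1}{64}x_2^{4} + \tfrac{15}{32}x_2^{2} - \tfrac{31}{64} to the basis.

The other S-polynomials (S(f_2,g_3), S(f_1,g_4), S(f_2,g_4), S(g_3,g_4)) all reduce to 0 modulo the current basis, so we have a Gröbner basis.
Inter-reduce: drop elements whose leading term is divisible by another's, tail-reduce, and make monic.

G = {x_1 - \tfrac{1}{8}x_2^{2} - \tfrac{15}{8}, x_2^{4} + 30x_2^{2} - 31}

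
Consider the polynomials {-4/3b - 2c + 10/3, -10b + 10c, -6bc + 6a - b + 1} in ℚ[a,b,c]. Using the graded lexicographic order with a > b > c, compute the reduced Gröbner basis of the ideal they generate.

f_1 = -4/3b - 2c + 10/3, LT = b.
f_2 = -10b + 10c, LT = b.
f_3 = -6bc + 6a - b + 1, LT = bc.

S(f_1,f_2): lcm = b. S = 5/2c - 5/2.
  reduce S modulo (f_1, f_2, f_3):
  remainder 5/2c - 5/2 ≠ 0; add g_4 = 5/2c - 5/2 to the basis.

S(f_1,f_3): lcm = bc. S = 3/2c² + a - ⅙b - 5/2c + ⅙.
  reduce S modulo (f_1, f_2, f_3, g_4):
  remainder a - 1 ≠ 0; add g_5 = a - 1 to the basis.

The other S-polynomials (S(f_2,f_3), S(f_1,g_4), S(f_2,g_4), S(f_3,g_4), S(f_1,g_5), S(f_2,g_5), S(f_3,g_5), S(g_4,g_5)) all reduce to 0 modulo the current basis, so we have a Gröbner basis.
Inter-reduce: drop elements whose leading term is divisible by another's, tail-reduce, and make monic.

G = {a - 1, b - 1, c - 1}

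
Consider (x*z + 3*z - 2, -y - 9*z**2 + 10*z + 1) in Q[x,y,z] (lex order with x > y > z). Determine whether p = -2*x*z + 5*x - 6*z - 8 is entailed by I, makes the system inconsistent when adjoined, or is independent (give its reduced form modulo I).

-2*x*z + 5*x - 6*z - 8 is independent of I; its normal form modulo I is 5*x - 12.

First compute the reduced Gröbner basis of I by Buchberger's algorithm.
f_1 = x*z + 3*z - 2, LT = x*z.
f_2 = -y - 9*z**2 + 10*z + 1, LT = y.

The S-polynomials (S(f_1,f_2)) all reduce to 0 modulo the current basis, so we have a Gröbner basis.
Inter-reduce: drop elements whose leading term is divisible by another's, tail-reduce, and make monic.
Reduced Gröbner basis: {x*z + 3*z - 2, y + 9*z**2 - 10*z - 1}.
Label its elements g_1 = x*z + 3*z - 2, g_2 = y + 9*z**2 - 10*z - 1.

Reduce p = -2*x*z + 5*x - 6*z - 8 modulo G:
  leading term x*z: subtract (-2)·g_1 from -2*x*z + 5*x - 6*z - 8 → 5*x - 12
  leading term x: no divisor's leading term divides it; move 5*x to the remainder.
  leading term 1: no divisor's leading term divides it; move -12 to the remainder.
  normal form = 5*x - 12.
The normal form is nonzero, so p ∉ I. Since p minus its normal form lies in I, I + (p) = I + (r) where r = 5*x - 12; decide whether this ideal is the whole ring.
Run Buchberger on G together with r (pairs among the g_i already reduce to 0 since G is a Gröbner basis):
g_1 = x*z + 3*z - 2, LT = x*z.
g_2 = y + 9*z**2 - 10*z - 1, LT = y.
r = 5*x - 12, LT = x.

S(g_1,r): lcm = x*z. S = 27/5*z - 2.
  leading term z: no divisor's leading term divides it; move 27/5*z to the remainder.
  leading term 1: no divisor's leading term divides it; move -2 to the remainder.
  remainder 27/5*z - 2 ≠ 0; add m_4 = 27/5*z - 2 to the basis.

The other S-polynomials (S(g_1,g_2), S(g_2,r), S(g_1,m_4), S(g_2,m_4), S(r,m_4)) all reduce to 0 modulo the current basis, so we have a Gröbner basis.
Inter-reduce: drop elements whose leading term is divisible by another's, tail-reduce, and make monic.
Reduced Gröbner basis: {x - 12/5, y - 281/81, z - 10/27}.
The reduced Gröbner basis of I + (p) is {x - 12/5, y - 281/81, z - 10/27} ≠ {1}, a proper ideal, so the enlarged system stays consistent: p is independent of I, with normal form 5*x - 12.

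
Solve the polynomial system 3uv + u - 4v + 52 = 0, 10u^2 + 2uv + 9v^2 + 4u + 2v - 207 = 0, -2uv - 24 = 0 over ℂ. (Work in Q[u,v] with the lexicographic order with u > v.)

{(-4, 3)}

Compute a lex Gröbner basis by Buchberger's algorithm.
f_1 = 3uv + u - 4v + 52, LT = uv.
f_2 = 10u^2 + 2uv + 4u + 9v^2 + 2v - 207, LT = u^2.
f_3 = -2uv - 24, LT = uv.

S(f_1,f_2): lcm = u^2v. S = 1/3u^2 - 1/5uv^2 - 26/15uv + 52/3u - 9/10v^3 - 1/5v^2 + 207/10v.
  reduce S modulo (f_1, f_2, f_3):
  remainder 160/9u - 9/10v^3 - 23/30v^2 + 1961/90v + 665/18 ≠ 0; add h_4 = 160/9u - 9/10v^3 - 23/30v^2 + 1961/90v + 665/18 to the basis.

S(f_1,f_3): lcm = uv. S = 1/3u - 4/3v + 16/3.
  reduce S modulo (f_1, f_2, f_3, h_4):
  remainder 27/1600v^3 + 23/1600v^2 - 2787/1600v + 297/64 ≠ 0; add h_5 = 27/1600v^3 + 23/1600v^2 - 2787/1600v + 297/64 to the basis.

S(f_2,f_3): lcm = u^2v. S = 1/5uv^2 + 2/5uv - 12u + 9/10v^3 + 1/5v^2 - 207/10v.
  reduce S modulo (f_1, f_2, f_3, h_4, h_5):
  remainder -3/10v^2 + 311/15v - 119/2 ≠ 0; add h_6 = -3/10v^2 + 311/15v - 119/2 to the basis.

S(f_1,h_4): lcm = uv. S = 1/3u + 81/1600v^4 + 69/1600v^3 - 1961/1600v^2 - 655/192v + 52/3.
  reduce S modulo (f_1, f_2, f_3, h_4, h_5, h_6):
  remainder 2344/9v - 2344/3 ≠ 0; add h_7 = 2344/9v - 2344/3 to the basis.

The other S-polynomials (S(f_2,h_4), S(f_3,h_4), S(f_1,h_5), S(f_2,h_5), S(f_3,h_5), S(h_4,h_5), S(f_1,h_6), S(f_2,h_6), S(f_3,h_6), S(h_4,h_6), S(h_5,h_6), S(f_1,h_7), S(f_2,h_7), S(f_3,h_7), S(h_4,h_7), S(h_5,h_7), S(h_6,h_7)) all reduce to 0 modulo the current basis, so we have a Gröbner basis.
Inter-reduce: drop elements whose leading term is divisible by another's, tail-reduce, and make monic.
Reduced Gröbner basis: {u + 4, v - 3}.

Elimination: the polynomial v - 3 lies in the elimination ideal for v, so v ∈ {3}. For each such v, the remaining basis elements (now univariate) give the rest of the solution.
  v = 3: the earlier basis element becomes u + 4 = 0, giving u = -4 — point (-4, 3).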